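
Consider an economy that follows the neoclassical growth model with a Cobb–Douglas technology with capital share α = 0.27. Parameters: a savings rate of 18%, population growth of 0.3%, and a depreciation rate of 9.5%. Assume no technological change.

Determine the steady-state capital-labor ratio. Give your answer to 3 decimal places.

k* ≈ 2.300

Steady state requires s·f(k) = (n + δ)·k, i.e. s·k^α = (n + δ)·k.
Rearranging, k^(1−α) = s / (n + δ).
k^0.73 = 0.18 / (0.003 + 0.095) = 0.18 / 0.098 = 1.8367
k* = 1.8367^(1/0.73) ≈ 2.2998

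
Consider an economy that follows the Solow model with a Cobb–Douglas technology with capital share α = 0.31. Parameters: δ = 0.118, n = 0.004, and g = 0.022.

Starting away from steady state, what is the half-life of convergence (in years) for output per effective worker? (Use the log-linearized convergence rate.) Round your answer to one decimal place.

half-life ≈ 7.0 years

Near the steady state the convergence rate is λ = (1 − α)(n + g + δ).
λ = (1 − 0.31) × 0.144 = 0.69 × 0.144 = 0.09936
Half-life = ln 2 / λ = 0.6931 / 0.09936 ≈ 6.98 years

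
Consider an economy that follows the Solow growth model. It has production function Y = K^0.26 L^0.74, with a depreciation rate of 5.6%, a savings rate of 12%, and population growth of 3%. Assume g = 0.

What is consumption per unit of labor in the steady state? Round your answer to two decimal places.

c* ≈ 0.99

At the steady state, Δk = 0, so s·k^α = (n + δ)·k.
Dividing both sides by k: k^(1−α) = s / (n + δ).
k^0.74 = 0.12 / (0.030 + 0.056) = 0.12 / 0.086 = 1.3953
k* = 1.3953^(1/0.74) ≈ 1.5685
y* = (k*)^α = 1.5685^0.26 ≈ 1.1242
c* = (1 − s)·y* = (1 − 0.12) × 1.1242 ≈ 0.9893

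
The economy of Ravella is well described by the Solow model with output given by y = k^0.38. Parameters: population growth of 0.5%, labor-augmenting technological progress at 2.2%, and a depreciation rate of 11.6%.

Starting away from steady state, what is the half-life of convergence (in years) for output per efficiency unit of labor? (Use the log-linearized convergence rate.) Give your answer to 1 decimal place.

Near the steady state the convergence rate is λ = (1 − α)(n + g + δ).
λ = (1 − 0.38) × 0.143 = 0.62 × 0.143 = 0.08866
Half-life = ln 2 / λ = 0.6931 / 0.08866 ≈ 7.82 years

half-life ≈ 7.8 years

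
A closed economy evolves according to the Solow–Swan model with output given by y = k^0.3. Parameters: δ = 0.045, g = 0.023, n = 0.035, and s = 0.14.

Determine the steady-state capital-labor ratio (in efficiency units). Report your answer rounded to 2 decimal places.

k* ≈ 1.55

In steady state, investment equals break-even investment: s·k^α = (n + g + δ)·k.
Dividing both sides by k: k^(1−α) = s / (n + g + δ).
k^0.7 = 0.14 / (0.035 + 0.023 + 0.045) = 0.14 / 0.103 = 1.3592
k* = 1.3592^(1/0.7) ≈ 1.5503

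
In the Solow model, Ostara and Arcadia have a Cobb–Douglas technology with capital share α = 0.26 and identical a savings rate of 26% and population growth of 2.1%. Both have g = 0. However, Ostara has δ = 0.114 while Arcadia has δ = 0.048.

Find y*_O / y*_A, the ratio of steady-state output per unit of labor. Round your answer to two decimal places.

ratio ≈ 0.79

Steady-state y* = [s/(n + δ)]^(α/(1−α)), so the ratio is [ (s_O/(n + δ)_O) / (s_A/(n + δ)_A) ]^0.3514.
s_O/(n + δ)_O = 0.26/0.135 = 1.9259; s_A/(n + δ)_A = 0.26/0.069 = 3.7681.
Ratio = (1.9259/3.7681)^0.3514 = 0.5111^0.3514 ≈ 0.7899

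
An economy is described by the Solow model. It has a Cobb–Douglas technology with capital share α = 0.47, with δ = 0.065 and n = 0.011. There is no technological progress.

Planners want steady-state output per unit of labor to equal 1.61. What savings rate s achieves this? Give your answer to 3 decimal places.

At the steady state, Δk = 0, so s·k^α = (n + δ)·k.
Since y* = [s/(n + δ)]^(α/(1−α)), we have s/(n + δ) = (y*)^((1−α)/α) = 1.61^1.1277 = 1.7110.
Therefore s = 1.7110 × (n + δ) = 1.7110 × 0.076 = 0.1300.

s ≈ 0.130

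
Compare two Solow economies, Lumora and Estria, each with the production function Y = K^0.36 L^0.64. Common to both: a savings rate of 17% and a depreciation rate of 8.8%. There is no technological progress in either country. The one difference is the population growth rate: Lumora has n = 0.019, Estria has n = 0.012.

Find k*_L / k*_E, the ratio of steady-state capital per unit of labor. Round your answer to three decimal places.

Steady-state k* = [s/(n + δ)]^(1/(1−α)), so the ratio is [ (s_L/(n + δ)_L) / (s_E/(n + δ)_E) ]^1.5625.
s_L/(n + δ)_L = 0.17/0.107 = 1.5888; s_E/(n + δ)_E = 0.17/0.100 = 1.7000.
Ratio = (1.5888/1.7000)^1.5625 = 0.9346^1.5625 ≈ 0.8997

ratio ≈ 0.900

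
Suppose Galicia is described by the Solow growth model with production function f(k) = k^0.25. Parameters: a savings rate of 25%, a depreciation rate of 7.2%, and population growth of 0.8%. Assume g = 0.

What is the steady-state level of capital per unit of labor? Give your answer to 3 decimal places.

At the steady state, Δk = 0, so s·k^α = (n + δ)·k.
Dividing both sides by k: k^(1−α) = s / (n + δ).
k^0.75 = 0.25 / (0.008 + 0.072) = 0.25 / 0.080 = 3.1250
k* = 3.1250^(1/0.75) ≈ 4.5688

k* ≈ 4.569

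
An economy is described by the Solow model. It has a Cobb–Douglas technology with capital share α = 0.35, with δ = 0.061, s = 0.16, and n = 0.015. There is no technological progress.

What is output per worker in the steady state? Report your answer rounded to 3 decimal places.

y* ≈ 1.493

In steady state, investment equals break-even investment: s·k^α = (n + δ)·k.
Dividing both sides by k: k^(1−α) = s / (n + δ).
k^0.65 = 0.16 / (0.015 + 0.061) = 0.16 / 0.076 = 2.1053
k* = 2.1053^(1/0.65) ≈ 3.1434
y* = (k*)^α = 3.1434^0.35 ≈ 1.4931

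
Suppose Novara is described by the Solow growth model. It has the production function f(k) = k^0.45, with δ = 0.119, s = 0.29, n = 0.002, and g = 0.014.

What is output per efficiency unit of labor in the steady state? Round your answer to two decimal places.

y* ≈ 1.87

At the steady state, Δk = 0, so s·k^α = (n + g + δ)·k.
Dividing both sides by k: k^(1−α) = s / (n + g + δ).
k^0.55 = 0.29 / (0.002 + 0.014 + 0.119) = 0.29 / 0.135 = 2.1481
k* = 2.1481^(1/0.55) ≈ 4.0155
y* = (k*)^α = 4.0155^0.45 ≈ 1.8693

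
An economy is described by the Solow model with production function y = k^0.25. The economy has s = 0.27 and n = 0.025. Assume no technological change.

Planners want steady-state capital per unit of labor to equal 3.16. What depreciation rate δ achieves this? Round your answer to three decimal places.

At the steady state, Δk = 0, so s·k^α = (n + δ)·k.
So s / (n + δ) = (k*)^(1−α) = 3.16^0.75 = 2.3701.
Therefore n + δ = s / 2.3701 = 0.27 / 2.3701 = 0.1139, so δ = 0.1139 − 0.025 = 0.0889.

δ ≈ 0.089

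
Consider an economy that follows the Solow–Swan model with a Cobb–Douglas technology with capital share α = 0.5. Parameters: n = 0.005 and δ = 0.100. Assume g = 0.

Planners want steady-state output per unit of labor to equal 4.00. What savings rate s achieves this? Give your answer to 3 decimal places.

In steady state, investment equals break-even investment: s·k^α = (n + δ)·k.
Since y* = [s/(n + δ)]^(α/(1−α)), we have s/(n + δ) = (y*)^((1−α)/α) = 4.00^1 = 4.0000.
Therefore s = 4.0000 × (n + δ) = 4.0000 × 0.105 = 0.4200.

s ≈ 0.420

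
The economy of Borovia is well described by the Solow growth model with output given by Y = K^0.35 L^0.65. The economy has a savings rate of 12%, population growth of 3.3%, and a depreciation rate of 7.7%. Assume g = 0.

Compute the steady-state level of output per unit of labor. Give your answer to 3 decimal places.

y* ≈ 1.048

Steady state requires s·f(k) = (n + δ)·k, i.e. s·k^α = (n + δ)·k.
Rearranging, k^(1−α) = s / (n + δ).
k^0.65 = 0.12 / (0.033 + 0.077) = 0.12 / 0.110 = 1.0909
k* = 1.0909^(1/0.65) ≈ 1.1432
y* = (k*)^α = 1.1432^0.35 ≈ 1.0480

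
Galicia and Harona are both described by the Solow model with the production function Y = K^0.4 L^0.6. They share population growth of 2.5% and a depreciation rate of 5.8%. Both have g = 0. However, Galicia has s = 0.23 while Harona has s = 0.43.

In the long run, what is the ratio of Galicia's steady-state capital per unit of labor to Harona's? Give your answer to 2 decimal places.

ratio ≈ 0.35

Steady-state k* = [s/(n + δ)]^(1/(1−α)), so the ratio is [ (s_G/(n + δ)_G) / (s_H/(n + δ)_H) ]^1.6667.
s_G/(n + δ)_G = 0.23/0.083 = 2.7711; s_H/(n + δ)_H = 0.43/0.083 = 5.1807.
Ratio = (2.7711/5.1807)^1.6667 = 0.5349^1.6667 ≈ 0.3525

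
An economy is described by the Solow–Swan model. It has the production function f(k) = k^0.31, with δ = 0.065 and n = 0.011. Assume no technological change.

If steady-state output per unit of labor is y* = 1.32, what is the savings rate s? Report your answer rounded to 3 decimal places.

Steady state requires s·f(k) = (n + δ)·k, i.e. s·k^α = (n + δ)·k.
Since y* = [s/(n + δ)]^(α/(1−α)), we have s/(n + δ) = (y*)^((1−α)/α) = 1.32^2.2258 = 1.8551.
Therefore s = 1.8551 × (n + δ) = 1.8551 × 0.076 = 0.1410.

s ≈ 0.141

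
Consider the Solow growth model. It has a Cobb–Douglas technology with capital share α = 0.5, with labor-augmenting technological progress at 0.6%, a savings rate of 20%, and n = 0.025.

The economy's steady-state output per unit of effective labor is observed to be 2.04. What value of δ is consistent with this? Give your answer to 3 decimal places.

δ ≈ 0.067

In steady state, investment equals break-even investment: s·k^α = (n + g + δ)·k.
Since y* = [s/(n + g + δ)]^(α/(1−α)), we have s/(n + g + δ) = (y*)^((1−α)/α) = 2.04^1 = 2.0400.
Therefore n + g + δ = s / 2.0400 = 0.20 / 2.0400 = 0.0980, so δ = 0.0980 − 0.031 = 0.0670.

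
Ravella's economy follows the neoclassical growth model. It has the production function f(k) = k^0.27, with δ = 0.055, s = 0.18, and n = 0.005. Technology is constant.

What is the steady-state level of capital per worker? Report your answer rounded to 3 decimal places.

k* = 4.504

In steady state, investment equals break-even investment: s·k^α = (n + δ)·k.
Rearranging, k^(1−α) = s / (n + δ).
k^0.73 = 0.18 / (0.005 + 0.055) = 0.18 / 0.060 = 3.0000
k* = 3.0000^(1/0.73) ≈ 4.5039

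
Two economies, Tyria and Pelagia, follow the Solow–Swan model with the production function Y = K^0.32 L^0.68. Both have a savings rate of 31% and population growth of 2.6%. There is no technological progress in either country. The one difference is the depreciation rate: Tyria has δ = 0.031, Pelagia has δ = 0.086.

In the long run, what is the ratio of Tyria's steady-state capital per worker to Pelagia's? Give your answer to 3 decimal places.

Steady-state k* = [s/(n + δ)]^(1/(1−α)), so the ratio is [ (s_T/(n + δ)_T) / (s_P/(n + δ)_P) ]^1.4706.
s_T/(n + δ)_T = 0.31/0.057 = 5.4386; s_P/(n + δ)_P = 0.31/0.112 = 2.7679.
Ratio = (5.4386/2.7679)^1.4706 = 1.9649^1.4706 ≈ 2.7001

k*_T / k*_P ≈ 2.700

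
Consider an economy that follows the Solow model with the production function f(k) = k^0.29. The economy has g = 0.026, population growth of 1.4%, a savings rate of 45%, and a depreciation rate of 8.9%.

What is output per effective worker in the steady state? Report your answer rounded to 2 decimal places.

y* ≈ 1.67

In steady state, investment equals break-even investment: s·k^α = (n + g + δ)·k.
Rearranging, k^(1−α) = s / (n + g + δ).
k^0.71 = 0.45 / (0.014 + 0.026 + 0.089) = 0.45 / 0.129 = 3.4884
k* = 3.4884^(1/0.71) ≈ 5.8112
y* = (k*)^α = 5.8112^0.29 ≈ 1.6659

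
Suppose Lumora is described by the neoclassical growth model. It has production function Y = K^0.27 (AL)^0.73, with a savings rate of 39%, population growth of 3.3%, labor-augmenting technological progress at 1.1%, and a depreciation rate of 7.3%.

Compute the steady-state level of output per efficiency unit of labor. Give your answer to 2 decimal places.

In steady state, investment equals break-even investment: s·k^α = (n + g + δ)·k.
Rearranging, k^(1−α) = s / (n + g + δ).
k^0.73 = 0.39 / (0.033 + 0.011 + 0.073) = 0.39 / 0.117 = 3.3333
k* = 3.3333^(1/0.73) ≈ 5.2031
y* = (k*)^α = 5.2031^0.27 ≈ 1.5610

y* = 1.56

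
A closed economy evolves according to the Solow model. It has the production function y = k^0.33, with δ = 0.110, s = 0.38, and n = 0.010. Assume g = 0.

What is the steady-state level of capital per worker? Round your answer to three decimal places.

k* = 5.587

Steady state requires s·f(k) = (n + δ)·k, i.e. s·k^α = (n + δ)·k.
Dividing both sides by k: k^(1−α) = s / (n + δ).
k^0.67 = 0.38 / (0.010 + 0.110) = 0.38 / 0.120 = 3.1667
k* = 3.1667^(1/0.67) ≈ 5.5869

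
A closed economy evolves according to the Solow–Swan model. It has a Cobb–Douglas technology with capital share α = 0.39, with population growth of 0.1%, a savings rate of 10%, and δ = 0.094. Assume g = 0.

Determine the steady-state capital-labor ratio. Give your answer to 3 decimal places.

k* ≈ 1.088

Steady state requires s·f(k) = (n + δ)·k, i.e. s·k^α = (n + δ)·k.
Rearranging, k^(1−α) = s / (n + δ).
k^0.61 = 0.10 / (0.001 + 0.094) = 0.10 / 0.095 = 1.0526
k* = 1.0526^(1/0.61) ≈ 1.0877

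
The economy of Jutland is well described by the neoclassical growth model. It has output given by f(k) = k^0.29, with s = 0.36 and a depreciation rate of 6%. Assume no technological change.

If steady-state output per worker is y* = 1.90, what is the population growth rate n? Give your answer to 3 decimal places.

n ≈ 0.015

In steady state, investment equals break-even investment: s·k^α = (n + δ)·k.
Since y* = [s/(n + δ)]^(α/(1−α)), we have s/(n + δ) = (y*)^((1−α)/α) = 1.90^2.4483 = 4.8136.
Therefore n + δ = s / 4.8136 = 0.36 / 4.8136 = 0.0748, so n = 0.0748 − 0.060 = 0.0148.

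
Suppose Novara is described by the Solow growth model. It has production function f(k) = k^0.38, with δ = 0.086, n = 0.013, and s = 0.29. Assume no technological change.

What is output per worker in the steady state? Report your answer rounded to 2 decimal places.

y* ≈ 1.93

At the steady state, Δk = 0, so s·k^α = (n + δ)·k.
Rearranging, k^(1−α) = s / (n + δ).
k^0.62 = 0.29 / (0.013 + 0.086) = 0.29 / 0.099 = 2.9293
k* = 2.9293^(1/0.62) ≈ 5.6604
y* = (k*)^α = 5.6604^0.38 ≈ 1.9323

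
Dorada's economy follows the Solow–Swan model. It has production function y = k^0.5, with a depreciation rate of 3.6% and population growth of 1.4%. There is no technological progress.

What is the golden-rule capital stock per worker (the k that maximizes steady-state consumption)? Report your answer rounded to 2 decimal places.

k_gold ≈ 100.00

The golden rule sets f'(k) = n + δ, i.e. α·k^(α−1) = n + δ.
So k^(1−α) = α / (n + δ) = 0.5 / 0.050 = 10.0000.
k_gold = 10.0000^(1/0.5) ≈ 100.0000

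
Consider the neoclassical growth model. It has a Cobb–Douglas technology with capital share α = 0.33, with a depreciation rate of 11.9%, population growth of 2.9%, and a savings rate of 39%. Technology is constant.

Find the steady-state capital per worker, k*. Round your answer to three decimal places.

In steady state, investment equals break-even investment: s·k^α = (n + δ)·k.
Dividing both sides by k: k^(1−α) = s / (n + δ).
k^0.67 = 0.39 / (0.029 + 0.119) = 0.39 / 0.148 = 2.6351
k* = 2.6351^(1/0.67) ≈ 4.2467

k* = 4.247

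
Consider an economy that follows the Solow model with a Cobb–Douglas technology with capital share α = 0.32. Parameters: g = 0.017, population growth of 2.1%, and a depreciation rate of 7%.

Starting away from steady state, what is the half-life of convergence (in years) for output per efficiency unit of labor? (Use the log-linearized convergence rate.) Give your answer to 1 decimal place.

t_½ ≈ 9.4 years

Near the steady state the convergence rate is λ = (1 − α)(n + g + δ).
λ = (1 − 0.32) × 0.108 = 0.68 × 0.108 = 0.07344
Half-life = ln 2 / λ = 0.6931 / 0.07344 ≈ 9.44 years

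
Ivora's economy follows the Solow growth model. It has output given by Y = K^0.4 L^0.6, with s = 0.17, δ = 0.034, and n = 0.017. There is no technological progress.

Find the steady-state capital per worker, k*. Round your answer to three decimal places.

In steady state, investment equals break-even investment: s·k^α = (n + δ)·k.
Rearranging, k^(1−α) = s / (n + δ).
k^0.6 = 0.17 / (0.017 + 0.034) = 0.17 / 0.051 = 3.3333
k* = 3.3333^(1/0.6) ≈ 7.4380

k* ≈ 7.438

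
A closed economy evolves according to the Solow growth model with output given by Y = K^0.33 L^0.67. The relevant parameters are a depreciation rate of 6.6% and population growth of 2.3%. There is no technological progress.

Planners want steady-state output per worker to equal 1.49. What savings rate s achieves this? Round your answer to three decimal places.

In steady state, investment equals break-even investment: s·k^α = (n + δ)·k.
Since y* = [s/(n + δ)]^(α/(1−α)), we have s/(n + δ) = (y*)^((1−α)/α) = 1.49^2.0303 = 2.2471.
Therefore s = 2.2471 × (n + δ) = 2.2471 × 0.089 = 0.2000.

s ≈ 0.200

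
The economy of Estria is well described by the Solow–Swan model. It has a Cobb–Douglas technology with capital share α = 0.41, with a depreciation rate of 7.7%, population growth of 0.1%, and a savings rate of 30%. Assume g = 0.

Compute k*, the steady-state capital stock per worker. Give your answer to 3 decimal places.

At the steady state, Δk = 0, so s·k^α = (n + δ)·k.
Dividing both sides by k: k^(1−α) = s / (n + δ).
k^0.59 = 0.30 / (0.001 + 0.077) = 0.30 / 0.078 = 3.8462
k* = 3.8462^(1/0.59) ≈ 9.8080

k* = 9.808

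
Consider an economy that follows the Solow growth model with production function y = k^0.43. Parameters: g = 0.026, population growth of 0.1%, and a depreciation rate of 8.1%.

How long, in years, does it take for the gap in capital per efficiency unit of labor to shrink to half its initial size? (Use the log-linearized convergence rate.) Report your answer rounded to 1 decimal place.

Near the steady state the convergence rate is λ = (1 − α)(n + g + δ).
λ = (1 − 0.43) × 0.108 = 0.57 × 0.108 = 0.06156
Half-life = ln 2 / λ = 0.6931 / 0.06156 ≈ 11.26 years

about 11.3 years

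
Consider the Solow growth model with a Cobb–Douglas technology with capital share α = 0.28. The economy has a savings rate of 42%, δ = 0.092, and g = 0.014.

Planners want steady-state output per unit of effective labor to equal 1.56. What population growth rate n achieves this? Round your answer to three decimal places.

In steady state, investment equals break-even investment: s·k^α = (n + g + δ)·k.
Since y* = [s/(n + g + δ)]^(α/(1−α)), we have s/(n + g + δ) = (y*)^((1−α)/α) = 1.56^2.5714 = 3.1376.
Therefore n + g + δ = s / 3.1376 = 0.42 / 3.1376 = 0.1339, so n = 0.1339 − 0.106 = 0.0279.

n ≈ 0.028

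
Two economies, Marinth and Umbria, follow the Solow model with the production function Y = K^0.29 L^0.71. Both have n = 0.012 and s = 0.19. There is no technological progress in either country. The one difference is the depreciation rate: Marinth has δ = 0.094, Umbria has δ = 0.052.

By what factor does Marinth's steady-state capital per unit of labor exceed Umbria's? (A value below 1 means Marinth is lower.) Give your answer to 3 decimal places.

Steady-state k* = [s/(n + δ)]^(1/(1−α)), so the ratio is [ (s_M/(n + δ)_M) / (s_U/(n + δ)_U) ]^1.4085.
s_M/(n + δ)_M = 0.19/0.106 = 1.7925; s_U/(n + δ)_U = 0.19/0.064 = 2.9688.
Ratio = (1.7925/2.9688)^1.4085 = 0.6038^1.4085 ≈ 0.4913

ratio ≈ 0.491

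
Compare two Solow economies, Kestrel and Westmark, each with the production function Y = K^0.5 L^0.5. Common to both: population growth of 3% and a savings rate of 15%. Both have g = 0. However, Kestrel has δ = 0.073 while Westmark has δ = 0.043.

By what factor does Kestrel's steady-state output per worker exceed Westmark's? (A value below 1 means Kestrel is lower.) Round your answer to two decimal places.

Steady-state y* = [s/(n + δ)]^(α/(1−α)), so the ratio is [ (s_K/(n + δ)_K) / (s_W/(n + δ)_W) ]^1.
s_K/(n + δ)_K = 0.15/0.103 = 1.4563; s_W/(n + δ)_W = 0.15/0.073 = 2.0548.
Ratio = (1.4563/2.0548)^1 = 0.7087^1 ≈ 0.7087

y*_K / y*_W ≈ 0.71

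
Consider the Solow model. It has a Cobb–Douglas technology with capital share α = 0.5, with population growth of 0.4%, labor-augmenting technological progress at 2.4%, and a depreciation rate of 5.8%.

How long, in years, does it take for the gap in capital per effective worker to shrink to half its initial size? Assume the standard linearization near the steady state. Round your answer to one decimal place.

t_½ ≈ 16.1 years

Near the steady state the convergence rate is λ = (1 − α)(n + g + δ).
λ = (1 − 0.5) × 0.086 = 0.5 × 0.086 = 0.0430
Half-life = ln 2 / λ = 0.6931 / 0.0430 ≈ 16.12 years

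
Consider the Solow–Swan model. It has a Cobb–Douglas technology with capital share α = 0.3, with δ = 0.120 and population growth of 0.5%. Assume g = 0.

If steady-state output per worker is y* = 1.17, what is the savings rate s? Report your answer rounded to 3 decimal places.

Steady state requires s·f(k) = (n + δ)·k, i.e. s·k^α = (n + δ)·k.
Since y* = [s/(n + δ)]^(α/(1−α)), we have s/(n + δ) = (y*)^((1−α)/α) = 1.17^2.3333 = 1.4424.
Therefore s = 1.4424 × (n + δ) = 1.4424 × 0.125 = 0.1803.

s ≈ 0.180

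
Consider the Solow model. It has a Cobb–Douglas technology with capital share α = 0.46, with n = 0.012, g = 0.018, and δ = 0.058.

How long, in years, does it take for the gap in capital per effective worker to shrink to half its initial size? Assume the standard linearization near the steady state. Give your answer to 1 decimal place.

Near the steady state the convergence rate is λ = (1 − α)(n + g + δ).
λ = (1 − 0.46) × 0.088 = 0.54 × 0.088 = 0.04752
Half-life = ln 2 / λ = 0.6931 / 0.04752 ≈ 14.59 years

half-life ≈ 14.6 years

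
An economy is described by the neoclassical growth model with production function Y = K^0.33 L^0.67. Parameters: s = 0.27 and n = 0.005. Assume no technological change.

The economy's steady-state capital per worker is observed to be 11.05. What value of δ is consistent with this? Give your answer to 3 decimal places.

δ ≈ 0.049

Steady state requires s·f(k) = (n + δ)·k, i.e. s·k^α = (n + δ)·k.
So s / (n + δ) = (k*)^(1−α) = 11.05^0.67 = 5.0010.
Therefore n + δ = s / 5.0010 = 0.27 / 5.0010 = 0.0540, so δ = 0.0540 − 0.005 = 0.0490.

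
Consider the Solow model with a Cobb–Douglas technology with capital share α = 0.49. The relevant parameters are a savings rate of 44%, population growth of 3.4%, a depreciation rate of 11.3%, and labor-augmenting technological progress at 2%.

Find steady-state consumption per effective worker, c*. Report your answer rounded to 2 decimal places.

Steady state requires s·f(k) = (n + g + δ)·k, i.e. s·k^α = (n + g + δ)·k.
Rearranging, k^(1−α) = s / (n + g + δ).
k^0.51 = 0.44 / (0.034 + 0.020 + 0.113) = 0.44 / 0.167 = 2.6347
k* = 2.6347^(1/0.51) ≈ 6.6829
y* = (k*)^α = 6.6829^0.49 ≈ 2.5365
c* = (1 − s)·y* = (1 − 0.44) × 2.5365 ≈ 1.4204

c* = 1.42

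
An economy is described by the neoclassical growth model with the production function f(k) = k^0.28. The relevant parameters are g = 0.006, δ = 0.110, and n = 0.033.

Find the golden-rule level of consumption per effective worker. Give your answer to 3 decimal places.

At the golden rule, f'(k) = n + g + δ, so α·k^(α−1) = n + g + δ and k_gold = (α/(n + g + δ))^(1/(1−α)).
k_gold = (0.28/0.149)^(1/0.72) = 1.8792^1.3889 ≈ 2.4017
c_gold = f(k_gold) − (n + g + δ)·k_gold = 1.2780 − 0.149×2.4017 ≈ 0.9201

c_gold ≈ 0.920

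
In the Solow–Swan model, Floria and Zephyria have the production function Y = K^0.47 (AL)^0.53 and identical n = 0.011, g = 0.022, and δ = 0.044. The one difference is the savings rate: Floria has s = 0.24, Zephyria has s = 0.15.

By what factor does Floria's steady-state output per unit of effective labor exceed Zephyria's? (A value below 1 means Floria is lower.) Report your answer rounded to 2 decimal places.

Steady-state y* = [s/(n + g + δ)]^(α/(1−α)), so the ratio is [ (s_F/(n + g + δ)_F) / (s_Z/(n + g + δ)_Z) ]^0.8868.
s_F/(n + g + δ)_F = 0.24/0.077 = 3.1169; s_Z/(n + g + δ)_Z = 0.15/0.077 = 1.9481.
Ratio = (3.1169/1.9481)^0.8868 = 1.6000^0.8868 ≈ 1.5171

y*_F / y*_Z ≈ 1.52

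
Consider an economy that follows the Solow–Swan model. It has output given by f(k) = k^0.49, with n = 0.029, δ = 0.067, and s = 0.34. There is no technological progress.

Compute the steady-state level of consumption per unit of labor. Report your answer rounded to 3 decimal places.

c* = 2.224

At the steady state, Δk = 0, so s·k^α = (n + δ)·k.
Dividing both sides by k: k^(1−α) = s / (n + δ).
k^0.51 = 0.34 / (0.029 + 0.067) = 0.34 / 0.096 = 3.5417
k* = 3.5417^(1/0.51) ≈ 11.9367
y* = (k*)^α = 11.9367^0.49 ≈ 3.3703
c* = (1 − s)·y* = (1 − 0.34) × 3.3703 ≈ 2.2244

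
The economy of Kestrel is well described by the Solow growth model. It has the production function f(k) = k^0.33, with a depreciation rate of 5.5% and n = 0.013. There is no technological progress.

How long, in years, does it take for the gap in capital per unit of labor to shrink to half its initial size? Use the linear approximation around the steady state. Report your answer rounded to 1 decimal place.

about 15.2 years

Near the steady state the convergence rate is λ = (1 − α)(n + δ).
λ = (1 − 0.33) × 0.068 = 0.67 × 0.068 = 0.04556
Half-life = ln 2 / λ = 0.6931 / 0.04556 ≈ 15.21 years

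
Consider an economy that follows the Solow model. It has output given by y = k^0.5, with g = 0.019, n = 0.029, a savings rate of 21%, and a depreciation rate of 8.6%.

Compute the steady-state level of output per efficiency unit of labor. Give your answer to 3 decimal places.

y* ≈ 1.567

At the steady state, Δk = 0, so s·k^α = (n + g + δ)·k.
Rearranging, k^(1−α) = s / (n + g + δ).
k^0.5 = 0.21 / (0.029 + 0.019 + 0.086) = 0.21 / 0.134 = 1.5672
k* = 1.5672^(1/0.5) ≈ 2.4561
y* = (k*)^α = 2.4561^0.5 ≈ 1.5672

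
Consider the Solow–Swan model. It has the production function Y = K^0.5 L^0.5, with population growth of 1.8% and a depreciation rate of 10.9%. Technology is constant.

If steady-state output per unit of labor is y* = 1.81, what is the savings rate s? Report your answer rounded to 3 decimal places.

In steady state, investment equals break-even investment: s·k^α = (n + δ)·k.
Since y* = [s/(n + δ)]^(α/(1−α)), we have s/(n + δ) = (y*)^((1−α)/α) = 1.81^1 = 1.8100.
Therefore s = 1.8100 × (n + δ) = 1.8100 × 0.127 = 0.2299.

s ≈ 0.230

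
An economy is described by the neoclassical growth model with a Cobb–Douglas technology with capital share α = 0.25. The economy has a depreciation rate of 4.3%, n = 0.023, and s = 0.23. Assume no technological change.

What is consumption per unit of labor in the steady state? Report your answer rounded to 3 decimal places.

Steady state requires s·f(k) = (n + δ)·k, i.e. s·k^α = (n + δ)·k.
Dividing both sides by k: k^(1−α) = s / (n + δ).
k^0.75 = 0.23 / (0.023 + 0.043) = 0.23 / 0.066 = 3.4848
k* = 3.4848^(1/0.75) ≈ 5.2833
y* = (k*)^α = 5.2833^0.25 ≈ 1.5161
c* = (1 − s)·y* = (1 − 0.23) × 1.5161 ≈ 1.1674

c* = 1.167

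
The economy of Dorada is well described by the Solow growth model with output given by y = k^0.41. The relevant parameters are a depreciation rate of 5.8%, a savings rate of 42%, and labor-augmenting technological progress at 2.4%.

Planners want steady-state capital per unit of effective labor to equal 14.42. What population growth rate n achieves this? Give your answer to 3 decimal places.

n ≈ 0.005

Steady state requires s·f(k) = (n + g + δ)·k, i.e. s·k^α = (n + g + δ)·k.
So s / (n + g + δ) = (k*)^(1−α) = 14.42^0.59 = 4.8282.
Therefore n + g + δ = s / 4.8282 = 0.42 / 4.8282 = 0.0870, so n = 0.0870 − 0.082 = 0.0050.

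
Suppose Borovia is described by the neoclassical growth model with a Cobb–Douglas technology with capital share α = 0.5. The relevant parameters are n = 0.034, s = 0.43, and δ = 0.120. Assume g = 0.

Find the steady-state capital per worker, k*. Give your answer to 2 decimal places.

k* = 7.80

At the steady state, Δk = 0, so s·k^α = (n + δ)·k.
Dividing both sides by k: k^(1−α) = s / (n + δ).
k^0.5 = 0.43 / (0.034 + 0.120) = 0.43 / 0.154 = 2.7922
k* = 2.7922^(1/0.5) ≈ 7.7964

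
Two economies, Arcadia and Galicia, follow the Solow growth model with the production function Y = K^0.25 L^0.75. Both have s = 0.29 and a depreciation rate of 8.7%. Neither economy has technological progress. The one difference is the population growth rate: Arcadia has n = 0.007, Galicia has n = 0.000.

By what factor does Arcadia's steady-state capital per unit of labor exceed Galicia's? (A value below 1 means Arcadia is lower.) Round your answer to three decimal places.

k*_A / k*_G ≈ 0.902

Steady-state k* = [s/(n + δ)]^(1/(1−α)), so the ratio is [ (s_A/(n + δ)_A) / (s_G/(n + δ)_G) ]^1.3333.
s_A/(n + δ)_A = 0.29/0.094 = 3.0851; s_G/(n + δ)_G = 0.29/0.087 = 3.3333.
Ratio = (3.0851/3.3333)^1.3333 = 0.9255^1.3333 ≈ 0.9019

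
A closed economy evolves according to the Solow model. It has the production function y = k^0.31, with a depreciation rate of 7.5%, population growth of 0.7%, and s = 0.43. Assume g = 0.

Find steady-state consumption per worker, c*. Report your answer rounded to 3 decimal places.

c* = 1.200

Steady state requires s·f(k) = (n + δ)·k, i.e. s·k^α = (n + δ)·k.
Dividing both sides by k: k^(1−α) = s / (n + δ).
k^0.69 = 0.43 / (0.007 + 0.075) = 0.43 / 0.082 = 5.2439
k* = 5.2439^(1/0.69) ≈ 11.0402
y* = (k*)^α = 11.0402^0.31 ≈ 2.1053
c* = (1 − s)·y* = (1 − 0.43) × 2.1053 ≈ 1.2000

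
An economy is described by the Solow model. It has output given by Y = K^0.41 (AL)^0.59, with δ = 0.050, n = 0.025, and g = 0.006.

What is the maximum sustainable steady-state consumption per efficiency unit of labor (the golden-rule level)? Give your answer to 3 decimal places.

c_gold ≈ 1.821

At the golden rule, f'(k) = n + g + δ, so α·k^(α−1) = n + g + δ and k_gold = (α/(n + g + δ))^(1/(1−α)).
k_gold = (0.41/0.081)^(1/0.59) = 5.0617^1.6949 ≈ 15.6211
c_gold = f(k_gold) − (n + g + δ)·k_gold = 3.0862 − 0.081×15.6211 ≈ 1.8209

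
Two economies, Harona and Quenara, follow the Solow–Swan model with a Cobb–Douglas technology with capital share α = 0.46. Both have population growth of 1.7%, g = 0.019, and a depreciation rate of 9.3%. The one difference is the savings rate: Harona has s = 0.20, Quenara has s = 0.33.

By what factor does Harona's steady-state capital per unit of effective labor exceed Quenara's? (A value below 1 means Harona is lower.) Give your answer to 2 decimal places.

Steady-state k* = [s/(n + g + δ)]^(1/(1−α)), so the ratio is [ (s_H/(n + g + δ)_H) / (s_Q/(n + g + δ)_Q) ]^1.8519.
s_H/(n + g + δ)_H = 0.20/0.129 = 1.5504; s_Q/(n + g + δ)_Q = 0.33/0.129 = 2.5581.
Ratio = (1.5504/2.5581)^1.8519 = 0.6061^1.8519 ≈ 0.3956

k*_H / k*_Q ≈ 0.40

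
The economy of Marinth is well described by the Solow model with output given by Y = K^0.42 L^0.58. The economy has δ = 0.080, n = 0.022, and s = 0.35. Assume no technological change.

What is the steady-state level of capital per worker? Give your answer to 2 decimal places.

At the steady state, Δk = 0, so s·k^α = (n + δ)·k.
Dividing both sides by k: k^(1−α) = s / (n + δ).
k^0.58 = 0.35 / (0.022 + 0.080) = 0.35 / 0.102 = 3.4314
k* = 3.4314^(1/0.58) ≈ 8.3797

k* ≈ 8.38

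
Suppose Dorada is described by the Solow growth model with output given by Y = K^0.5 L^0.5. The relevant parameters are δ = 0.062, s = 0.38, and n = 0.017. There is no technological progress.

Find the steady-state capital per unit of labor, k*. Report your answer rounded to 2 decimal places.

k* ≈ 23.14

In steady state, investment equals break-even investment: s·k^α = (n + δ)·k.
Dividing both sides by k: k^(1−α) = s / (n + δ).
k^0.5 = 0.38 / (0.017 + 0.062) = 0.38 / 0.079 = 4.8101
k* = 4.8101^(1/0.5) ≈ 23.1371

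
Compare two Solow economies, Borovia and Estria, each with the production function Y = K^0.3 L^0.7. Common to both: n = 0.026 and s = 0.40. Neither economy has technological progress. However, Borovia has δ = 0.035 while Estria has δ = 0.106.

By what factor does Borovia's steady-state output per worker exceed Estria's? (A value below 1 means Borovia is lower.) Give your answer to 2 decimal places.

ratio ≈ 1.39

Steady-state y* = [s/(n + δ)]^(α/(1−α)), so the ratio is [ (s_B/(n + δ)_B) / (s_E/(n + δ)_E) ]^0.4286.
s_B/(n + δ)_B = 0.40/0.061 = 6.5574; s_E/(n + δ)_E = 0.40/0.132 = 3.0303.
Ratio = (6.5574/3.0303)^0.4286 = 2.1639^0.4286 ≈ 1.3921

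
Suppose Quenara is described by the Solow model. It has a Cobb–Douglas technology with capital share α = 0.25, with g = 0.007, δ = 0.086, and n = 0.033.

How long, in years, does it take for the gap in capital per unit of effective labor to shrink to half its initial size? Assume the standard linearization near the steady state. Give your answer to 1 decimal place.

Near the steady state the convergence rate is λ = (1 − α)(n + g + δ).
λ = (1 − 0.25) × 0.126 = 0.75 × 0.126 = 0.0945
Half-life = ln 2 / λ = 0.6931 / 0.0945 ≈ 7.33 years

t_½ ≈ 7.3 years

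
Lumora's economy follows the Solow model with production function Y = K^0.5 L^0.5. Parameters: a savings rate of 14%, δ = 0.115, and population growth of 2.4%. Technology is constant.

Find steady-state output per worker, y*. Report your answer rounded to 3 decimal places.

In steady state, investment equals break-even investment: s·k^α = (n + δ)·k.
Rearranging, k^(1−α) = s / (n + δ).
k^0.5 = 0.14 / (0.024 + 0.115) = 0.14 / 0.139 = 1.0072
k* = 1.0072^(1/0.5) ≈ 1.0145
y* = (k*)^α = 1.0145^0.5 ≈ 1.0072

y* = 1.007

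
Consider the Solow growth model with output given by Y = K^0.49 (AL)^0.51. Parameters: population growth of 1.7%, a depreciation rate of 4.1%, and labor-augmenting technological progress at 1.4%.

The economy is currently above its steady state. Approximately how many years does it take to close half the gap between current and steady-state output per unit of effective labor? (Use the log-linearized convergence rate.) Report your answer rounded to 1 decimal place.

about 18.9 years

Near the steady state the convergence rate is λ = (1 − α)(n + g + δ).
λ = (1 − 0.49) × 0.072 = 0.51 × 0.072 = 0.03672
Half-life = ln 2 / λ = 0.6931 / 0.03672 ≈ 18.88 years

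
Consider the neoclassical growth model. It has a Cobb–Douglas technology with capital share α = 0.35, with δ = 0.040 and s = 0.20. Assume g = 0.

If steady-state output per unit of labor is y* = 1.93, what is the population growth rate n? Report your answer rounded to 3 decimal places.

In steady state, investment equals break-even investment: s·k^α = (n + δ)·k.
Since y* = [s/(n + δ)]^(α/(1−α)), we have s/(n + δ) = (y*)^((1−α)/α) = 1.93^1.8571 = 3.3908.
Therefore n + δ = s / 3.3908 = 0.20 / 3.3908 = 0.0590, so n = 0.0590 − 0.040 = 0.0190.

n ≈ 0.019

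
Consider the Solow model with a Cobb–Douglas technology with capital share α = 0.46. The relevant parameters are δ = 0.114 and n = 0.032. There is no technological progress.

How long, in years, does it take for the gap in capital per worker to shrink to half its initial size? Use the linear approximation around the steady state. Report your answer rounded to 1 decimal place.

Near the steady state the convergence rate is λ = (1 − α)(n + δ).
λ = (1 − 0.46) × 0.146 = 0.54 × 0.146 = 0.07884
Half-life = ln 2 / λ = 0.6931 / 0.07884 ≈ 8.79 years

about 8.8 years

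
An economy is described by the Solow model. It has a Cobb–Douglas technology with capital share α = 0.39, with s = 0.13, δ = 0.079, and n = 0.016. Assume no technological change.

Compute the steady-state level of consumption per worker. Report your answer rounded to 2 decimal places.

c* = 1.06

Steady state requires s·f(k) = (n + δ)·k, i.e. s·k^α = (n + δ)·k.
Dividing both sides by k: k^(1−α) = s / (n + δ).
k^0.61 = 0.13 / (0.016 + 0.079) = 0.13 / 0.095 = 1.3684
k* = 1.3684^(1/0.61) ≈ 1.6722
y* = (k*)^α = 1.6722^0.39 ≈ 1.2220
c* = (1 − s)·y* = (1 − 0.13) × 1.2220 ≈ 1.0631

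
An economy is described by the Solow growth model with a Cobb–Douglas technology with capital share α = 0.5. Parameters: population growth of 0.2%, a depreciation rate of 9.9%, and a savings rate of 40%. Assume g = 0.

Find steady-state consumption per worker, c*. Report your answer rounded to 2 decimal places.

At the steady state, Δk = 0, so s·k^α = (n + δ)·k.
Rearranging, k^(1−α) = s / (n + δ).
k^0.5 = 0.40 / (0.002 + 0.099) = 0.40 / 0.101 = 3.9604
k* = 3.9604^(1/0.5) ≈ 15.6848
y* = (k*)^α = 15.6848^0.5 ≈ 3.9604
c* = (1 − s)·y* = (1 − 0.40) × 3.9604 ≈ 2.3762

c* ≈ 2.38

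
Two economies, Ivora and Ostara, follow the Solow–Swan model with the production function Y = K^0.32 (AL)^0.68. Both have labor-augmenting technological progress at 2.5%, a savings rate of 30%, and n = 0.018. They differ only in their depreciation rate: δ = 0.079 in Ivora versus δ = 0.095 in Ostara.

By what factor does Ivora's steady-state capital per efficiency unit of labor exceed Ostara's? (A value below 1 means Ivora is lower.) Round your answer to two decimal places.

Steady-state k* = [s/(n + g + δ)]^(1/(1−α)), so the ratio is [ (s_I/(n + g + δ)_I) / (s_O/(n + g + δ)_O) ]^1.4706.
s_I/(n + g + δ)_I = 0.30/0.122 = 2.4590; s_O/(n + g + δ)_O = 0.30/0.138 = 2.1739.
Ratio = (2.4590/2.1739)^1.4706 = 1.1311^1.4706 ≈ 1.1986

k*_I / k*_O ≈ 1.20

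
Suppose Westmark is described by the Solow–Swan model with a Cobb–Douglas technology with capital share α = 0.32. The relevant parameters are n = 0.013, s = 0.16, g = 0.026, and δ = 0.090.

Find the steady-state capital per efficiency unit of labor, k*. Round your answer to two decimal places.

k* = 1.37

At the steady state, Δk = 0, so s·k^α = (n + g + δ)·k.
Rearranging, k^(1−α) = s / (n + g + δ).
k^0.68 = 0.16 / (0.013 + 0.026 + 0.090) = 0.16 / 0.129 = 1.2403
k* = 1.2403^(1/0.68) ≈ 1.3726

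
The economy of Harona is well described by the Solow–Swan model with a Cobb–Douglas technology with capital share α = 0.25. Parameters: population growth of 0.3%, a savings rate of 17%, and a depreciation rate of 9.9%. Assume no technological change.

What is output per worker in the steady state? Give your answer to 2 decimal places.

Steady state requires s·f(k) = (n + δ)·k, i.e. s·k^α = (n + δ)·k.
Dividing both sides by k: k^(1−α) = s / (n + δ).
k^0.75 = 0.17 / (0.003 + 0.099) = 0.17 / 0.102 = 1.6667
k* = 1.6667^(1/0.75) ≈ 1.9761
y* = (k*)^α = 1.9761^0.25 ≈ 1.1856

y* = 1.19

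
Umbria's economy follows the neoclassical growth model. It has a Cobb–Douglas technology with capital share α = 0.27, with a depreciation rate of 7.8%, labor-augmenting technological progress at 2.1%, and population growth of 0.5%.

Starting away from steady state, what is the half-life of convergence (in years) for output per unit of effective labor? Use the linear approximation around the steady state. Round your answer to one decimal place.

about 9.1 years

Near the steady state the convergence rate is λ = (1 − α)(n + g + δ).
λ = (1 − 0.27) × 0.104 = 0.73 × 0.104 = 0.07592
Half-life = ln 2 / λ = 0.6931 / 0.07592 ≈ 9.13 years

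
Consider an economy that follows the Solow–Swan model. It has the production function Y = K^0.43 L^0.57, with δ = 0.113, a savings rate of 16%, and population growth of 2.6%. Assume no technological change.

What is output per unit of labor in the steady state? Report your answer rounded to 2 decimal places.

y* ≈ 1.11

At the steady state, Δk = 0, so s·k^α = (n + δ)·k.
Rearranging, k^(1−α) = s / (n + δ).
k^0.57 = 0.16 / (0.026 + 0.113) = 0.16 / 0.139 = 1.1511
k* = 1.1511^(1/0.57) ≈ 1.2800
y* = (k*)^α = 1.2800^0.43 ≈ 1.1120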